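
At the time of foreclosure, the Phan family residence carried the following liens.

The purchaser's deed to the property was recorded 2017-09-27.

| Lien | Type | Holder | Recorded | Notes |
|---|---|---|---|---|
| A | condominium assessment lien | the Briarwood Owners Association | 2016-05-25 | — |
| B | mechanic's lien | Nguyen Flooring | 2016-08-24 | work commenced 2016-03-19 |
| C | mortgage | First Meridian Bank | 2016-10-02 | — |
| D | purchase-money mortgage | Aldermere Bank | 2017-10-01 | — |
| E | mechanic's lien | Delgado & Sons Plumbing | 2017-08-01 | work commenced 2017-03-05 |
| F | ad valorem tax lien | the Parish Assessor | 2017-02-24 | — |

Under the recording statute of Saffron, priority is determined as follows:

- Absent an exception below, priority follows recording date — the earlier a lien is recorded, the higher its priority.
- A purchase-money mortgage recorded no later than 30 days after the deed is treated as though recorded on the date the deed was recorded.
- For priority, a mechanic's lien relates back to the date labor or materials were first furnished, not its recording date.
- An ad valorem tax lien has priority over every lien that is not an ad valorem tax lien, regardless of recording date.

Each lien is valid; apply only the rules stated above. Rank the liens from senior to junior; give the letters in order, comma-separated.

F, B, A, C, E, D

First, effective dates: B's effective date is 2016-03-19, when work began; D's effective date is the deed date, 2017-09-27; E relates back to 2017-03-05 (work commenced).
As an ad valorem tax lien, F is senior to every other lien.
Among the remaining liens, by effective date: B (2016-03-19), A (2016-05-25), C (2016-10-02), E (2017-03-05), D (2017-09-27).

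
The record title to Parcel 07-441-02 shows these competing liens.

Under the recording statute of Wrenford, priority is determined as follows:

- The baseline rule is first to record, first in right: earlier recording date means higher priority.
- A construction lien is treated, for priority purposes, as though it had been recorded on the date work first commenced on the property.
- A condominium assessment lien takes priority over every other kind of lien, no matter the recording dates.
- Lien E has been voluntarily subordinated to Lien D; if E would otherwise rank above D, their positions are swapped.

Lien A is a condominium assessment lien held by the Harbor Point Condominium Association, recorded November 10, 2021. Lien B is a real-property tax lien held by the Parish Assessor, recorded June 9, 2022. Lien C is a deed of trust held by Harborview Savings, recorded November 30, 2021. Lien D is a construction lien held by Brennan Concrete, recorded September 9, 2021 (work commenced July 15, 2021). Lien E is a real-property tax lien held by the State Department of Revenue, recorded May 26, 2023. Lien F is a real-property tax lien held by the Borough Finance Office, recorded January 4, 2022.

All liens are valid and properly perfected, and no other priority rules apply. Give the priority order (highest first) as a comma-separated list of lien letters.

A, D, C, F, B, E

First, effective dates: D relates back to July 15, 2021 (work commenced).
A is a condominium assessment lien, so it outranks all other liens regardless of date.
Remaining liens by effective date: D (July 15, 2021), C (November 30, 2021), F (January 4, 2022), B (June 9, 2022), E (May 26, 2023).
E already ranks below D; the subordination has no effect.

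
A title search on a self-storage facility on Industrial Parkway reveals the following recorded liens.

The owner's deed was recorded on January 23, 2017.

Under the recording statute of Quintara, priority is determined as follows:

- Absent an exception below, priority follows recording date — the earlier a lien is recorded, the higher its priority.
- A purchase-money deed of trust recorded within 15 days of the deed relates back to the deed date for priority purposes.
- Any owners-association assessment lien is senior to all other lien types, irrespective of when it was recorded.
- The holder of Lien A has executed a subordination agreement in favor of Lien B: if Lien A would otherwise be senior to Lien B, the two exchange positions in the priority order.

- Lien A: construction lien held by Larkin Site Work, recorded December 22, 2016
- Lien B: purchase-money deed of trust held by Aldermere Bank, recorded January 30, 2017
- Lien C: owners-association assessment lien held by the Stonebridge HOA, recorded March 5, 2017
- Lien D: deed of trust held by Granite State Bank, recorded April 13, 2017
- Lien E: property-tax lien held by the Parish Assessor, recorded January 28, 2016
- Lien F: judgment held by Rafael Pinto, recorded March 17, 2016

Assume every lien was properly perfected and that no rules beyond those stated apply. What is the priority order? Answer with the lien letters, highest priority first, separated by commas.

Effective dates: B was recorded within the 15-day window, so its effective date is the deed date January 23, 2017.
C is an owners-association assessment lien, so it outranks all other liens regardless of date.
Remaining liens by effective date: E (January 28, 2016), F (March 17, 2016), A (December 22, 2016), B (January 23, 2017), D (April 13, 2017).
Because A would otherwise rank above B, the subordination swaps them.

C, E, F, B, A, D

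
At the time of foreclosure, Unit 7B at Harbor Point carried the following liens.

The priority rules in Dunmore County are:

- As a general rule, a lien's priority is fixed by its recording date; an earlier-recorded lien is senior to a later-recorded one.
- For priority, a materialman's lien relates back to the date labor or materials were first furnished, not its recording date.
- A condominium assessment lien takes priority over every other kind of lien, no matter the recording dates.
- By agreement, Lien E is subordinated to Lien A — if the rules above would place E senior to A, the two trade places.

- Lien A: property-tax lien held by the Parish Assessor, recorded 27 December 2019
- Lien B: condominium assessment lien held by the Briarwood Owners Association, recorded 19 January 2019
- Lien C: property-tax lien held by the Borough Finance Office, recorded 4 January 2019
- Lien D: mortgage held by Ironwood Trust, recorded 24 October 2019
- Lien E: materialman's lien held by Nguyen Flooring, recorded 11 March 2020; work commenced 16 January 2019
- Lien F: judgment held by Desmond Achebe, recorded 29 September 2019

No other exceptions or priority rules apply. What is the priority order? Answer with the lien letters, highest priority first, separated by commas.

Effective dates after the stated exceptions: E is treated as recorded 16 January 2019, the work-commencement date.
B is a condominium assessment lien and takes priority over every other lien.
Remaining liens by effective date: C (4 January 2019), E (16 January 2019), F (29 September 2019), D (24 October 2019), A (27 December 2019).
E would otherwise be senior to A, so under the subordination agreement E and A exchange positions.

B, C, A, F, D, E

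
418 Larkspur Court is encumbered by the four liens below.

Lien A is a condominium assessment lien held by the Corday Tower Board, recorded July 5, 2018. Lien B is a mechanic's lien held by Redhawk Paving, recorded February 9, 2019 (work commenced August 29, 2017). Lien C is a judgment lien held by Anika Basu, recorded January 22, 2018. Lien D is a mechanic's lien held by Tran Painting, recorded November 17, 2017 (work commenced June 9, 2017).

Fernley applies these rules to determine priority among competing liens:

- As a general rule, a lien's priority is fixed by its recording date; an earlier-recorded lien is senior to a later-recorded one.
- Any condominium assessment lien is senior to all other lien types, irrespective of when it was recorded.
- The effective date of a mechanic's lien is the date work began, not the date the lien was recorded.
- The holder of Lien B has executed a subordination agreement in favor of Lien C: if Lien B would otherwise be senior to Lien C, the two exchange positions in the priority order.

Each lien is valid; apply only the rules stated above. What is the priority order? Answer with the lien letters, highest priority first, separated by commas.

First, effective dates: B is treated as recorded August 29, 2017, the work-commencement date; D's effective date is June 9, 2017, when work began.
A, as a condominium assessment lien, has superpriority and ranks first.
The other liens, earliest effective date first: D (June 9, 2017), B (August 29, 2017), C (January 22, 2018).
B is senior to C before the subordination, so the two trade places.

A, D, C, B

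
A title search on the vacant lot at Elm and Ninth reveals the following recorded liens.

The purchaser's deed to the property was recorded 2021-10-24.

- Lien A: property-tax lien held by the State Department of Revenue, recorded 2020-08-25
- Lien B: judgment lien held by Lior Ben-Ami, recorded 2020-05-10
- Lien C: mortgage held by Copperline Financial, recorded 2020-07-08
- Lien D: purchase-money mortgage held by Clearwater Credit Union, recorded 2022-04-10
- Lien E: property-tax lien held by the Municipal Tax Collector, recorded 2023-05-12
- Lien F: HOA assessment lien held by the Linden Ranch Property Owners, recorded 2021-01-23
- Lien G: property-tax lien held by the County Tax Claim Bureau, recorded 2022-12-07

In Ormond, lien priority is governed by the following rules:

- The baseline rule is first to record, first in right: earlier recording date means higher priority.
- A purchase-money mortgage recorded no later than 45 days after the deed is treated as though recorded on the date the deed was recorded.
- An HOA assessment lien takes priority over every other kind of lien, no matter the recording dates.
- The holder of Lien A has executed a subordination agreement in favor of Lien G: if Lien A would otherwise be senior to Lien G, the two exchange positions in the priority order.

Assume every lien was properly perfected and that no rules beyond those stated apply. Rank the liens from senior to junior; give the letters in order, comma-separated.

Adjusting effective dates: D missed the 45-day window (168 days after the deed), so its recording date stands.
As an HOA assessment lien, F is senior to every other lien.
Remaining liens by effective date: B (2020-05-10), C (2020-07-08), A (2020-08-25), D (2022-04-10), G (2022-12-07), E (2023-05-12).
The subordination applies — A was senior to G — so A and G swap.

F, B, C, G, D, A, E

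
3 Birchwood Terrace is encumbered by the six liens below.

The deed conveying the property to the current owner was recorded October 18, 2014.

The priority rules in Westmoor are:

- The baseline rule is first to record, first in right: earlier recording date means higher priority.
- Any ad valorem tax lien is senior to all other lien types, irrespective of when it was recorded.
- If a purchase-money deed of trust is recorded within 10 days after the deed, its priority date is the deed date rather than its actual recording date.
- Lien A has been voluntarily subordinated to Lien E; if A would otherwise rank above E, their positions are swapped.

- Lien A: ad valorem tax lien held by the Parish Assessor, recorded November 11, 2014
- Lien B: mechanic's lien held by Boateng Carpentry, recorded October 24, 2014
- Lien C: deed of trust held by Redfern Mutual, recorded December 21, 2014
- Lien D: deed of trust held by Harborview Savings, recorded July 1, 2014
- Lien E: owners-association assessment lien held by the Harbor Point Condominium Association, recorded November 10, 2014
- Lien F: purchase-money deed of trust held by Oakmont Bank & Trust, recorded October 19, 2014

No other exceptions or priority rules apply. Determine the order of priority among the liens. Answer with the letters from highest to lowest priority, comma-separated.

E, D, F, B, A, C

Effective dates: F's effective date is the deed date, October 18, 2014.
As an ad valorem tax lien, A is senior to every other lien.
The other liens, earliest effective date first: D (July 1, 2014), F (October 18, 2014), B (October 24, 2014), E (November 10, 2014), C (December 21, 2014).
A is senior to E before the subordination, so the two trade places.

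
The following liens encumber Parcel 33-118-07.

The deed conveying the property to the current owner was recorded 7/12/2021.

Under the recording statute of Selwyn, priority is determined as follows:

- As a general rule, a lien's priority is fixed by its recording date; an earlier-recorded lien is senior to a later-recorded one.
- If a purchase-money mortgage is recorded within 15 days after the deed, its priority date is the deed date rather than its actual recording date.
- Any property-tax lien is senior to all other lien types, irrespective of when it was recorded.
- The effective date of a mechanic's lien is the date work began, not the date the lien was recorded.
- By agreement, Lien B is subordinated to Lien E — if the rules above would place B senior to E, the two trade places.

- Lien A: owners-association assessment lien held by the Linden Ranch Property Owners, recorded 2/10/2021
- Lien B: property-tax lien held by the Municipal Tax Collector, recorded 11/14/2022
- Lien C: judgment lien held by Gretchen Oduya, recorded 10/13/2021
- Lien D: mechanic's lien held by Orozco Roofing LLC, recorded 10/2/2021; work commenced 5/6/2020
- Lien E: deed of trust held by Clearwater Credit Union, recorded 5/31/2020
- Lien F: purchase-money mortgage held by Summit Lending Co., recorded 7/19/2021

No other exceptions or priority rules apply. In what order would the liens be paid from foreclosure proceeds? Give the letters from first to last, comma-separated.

E, D, B, A, F, C

Effective dates: D relates back to 5/6/2020 (work commenced); F relates back to the deed date 7/12/2021.
B is a property-tax lien and takes priority over every other lien.
Ordering the rest by effective date: D (5/6/2020), E (5/31/2020), A (2/10/2021), F (7/12/2021), C (10/13/2021).
The subordination applies — B was senior to E — so B and E swap.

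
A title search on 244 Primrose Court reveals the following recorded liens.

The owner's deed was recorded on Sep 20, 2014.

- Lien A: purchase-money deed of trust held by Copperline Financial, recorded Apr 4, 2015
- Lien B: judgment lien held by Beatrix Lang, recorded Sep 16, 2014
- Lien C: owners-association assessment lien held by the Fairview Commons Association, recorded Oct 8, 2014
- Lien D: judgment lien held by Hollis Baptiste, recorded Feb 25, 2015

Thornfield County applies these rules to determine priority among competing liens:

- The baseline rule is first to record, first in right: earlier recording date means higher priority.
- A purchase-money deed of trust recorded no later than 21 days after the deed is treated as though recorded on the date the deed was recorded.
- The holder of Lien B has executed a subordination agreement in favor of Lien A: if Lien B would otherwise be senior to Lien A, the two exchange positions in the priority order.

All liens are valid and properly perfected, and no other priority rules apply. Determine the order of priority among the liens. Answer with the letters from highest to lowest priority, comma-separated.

A, C, D, B

First, effective dates: A missed the 21-day window (196 days after the deed), so its recording date stands.
Ordering by effective date: B (Sep 16, 2014), C (Oct 8, 2014), D (Feb 25, 2015), A (Apr 4, 2015).
B would otherwise be senior to A, so under the subordination agreement B and A exchange positions.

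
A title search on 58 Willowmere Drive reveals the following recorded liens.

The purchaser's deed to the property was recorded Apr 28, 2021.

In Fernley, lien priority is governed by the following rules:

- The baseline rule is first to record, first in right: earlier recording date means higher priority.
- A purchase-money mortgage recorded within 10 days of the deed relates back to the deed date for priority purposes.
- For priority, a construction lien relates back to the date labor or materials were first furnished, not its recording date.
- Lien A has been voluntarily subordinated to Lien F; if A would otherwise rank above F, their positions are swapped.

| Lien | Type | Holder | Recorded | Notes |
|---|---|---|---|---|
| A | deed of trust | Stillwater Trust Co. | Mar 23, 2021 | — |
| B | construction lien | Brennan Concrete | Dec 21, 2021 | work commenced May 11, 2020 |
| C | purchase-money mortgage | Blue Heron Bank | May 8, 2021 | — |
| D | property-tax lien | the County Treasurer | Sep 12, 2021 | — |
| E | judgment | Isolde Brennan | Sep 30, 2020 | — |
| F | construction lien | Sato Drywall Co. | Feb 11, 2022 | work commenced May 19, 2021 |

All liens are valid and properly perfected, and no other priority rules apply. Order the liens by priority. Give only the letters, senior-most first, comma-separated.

B, E, F, C, A, D

Effective dates after the stated exceptions: B relates back to May 11, 2020 (work commenced); C's effective date is the deed date, Apr 28, 2021; F relates back to May 19, 2021 (work commenced).
By effective date: B (May 11, 2020), E (Sep 30, 2020), A (Mar 23, 2021), C (Apr 28, 2021), F (May 19, 2021), D (Sep 12, 2021).
A would otherwise be senior to F, so under the subordination agreement A and F exchange positions.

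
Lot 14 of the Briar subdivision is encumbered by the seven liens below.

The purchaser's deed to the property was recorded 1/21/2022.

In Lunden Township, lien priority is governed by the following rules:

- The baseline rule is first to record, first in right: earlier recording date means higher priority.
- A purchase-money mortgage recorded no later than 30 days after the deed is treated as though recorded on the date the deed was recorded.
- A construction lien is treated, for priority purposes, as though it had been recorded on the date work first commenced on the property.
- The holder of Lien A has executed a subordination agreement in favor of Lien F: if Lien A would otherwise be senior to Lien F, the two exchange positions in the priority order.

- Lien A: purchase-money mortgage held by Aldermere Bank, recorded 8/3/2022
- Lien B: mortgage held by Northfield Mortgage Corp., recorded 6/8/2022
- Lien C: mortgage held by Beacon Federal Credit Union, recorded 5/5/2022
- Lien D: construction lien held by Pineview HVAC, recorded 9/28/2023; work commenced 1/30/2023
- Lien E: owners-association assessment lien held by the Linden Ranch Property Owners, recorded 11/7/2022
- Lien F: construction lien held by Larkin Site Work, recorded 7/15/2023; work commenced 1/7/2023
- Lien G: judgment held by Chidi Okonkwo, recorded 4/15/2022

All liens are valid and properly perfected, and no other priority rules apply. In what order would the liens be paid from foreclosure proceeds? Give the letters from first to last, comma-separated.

Adjusting effective dates: A was recorded 194 days after the deed, outside the 30-day window, so it keeps its recording date; D relates back to 1/30/2023 (work commenced); F's effective date is 1/7/2023, when work began.
By effective date, earliest first: G (4/15/2022), C (5/5/2022), B (6/8/2022), A (8/3/2022), E (11/7/2022), F (1/7/2023), D (1/30/2023).
Because A would otherwise rank above F, the subordination swaps them.

G, C, B, F, E, A, D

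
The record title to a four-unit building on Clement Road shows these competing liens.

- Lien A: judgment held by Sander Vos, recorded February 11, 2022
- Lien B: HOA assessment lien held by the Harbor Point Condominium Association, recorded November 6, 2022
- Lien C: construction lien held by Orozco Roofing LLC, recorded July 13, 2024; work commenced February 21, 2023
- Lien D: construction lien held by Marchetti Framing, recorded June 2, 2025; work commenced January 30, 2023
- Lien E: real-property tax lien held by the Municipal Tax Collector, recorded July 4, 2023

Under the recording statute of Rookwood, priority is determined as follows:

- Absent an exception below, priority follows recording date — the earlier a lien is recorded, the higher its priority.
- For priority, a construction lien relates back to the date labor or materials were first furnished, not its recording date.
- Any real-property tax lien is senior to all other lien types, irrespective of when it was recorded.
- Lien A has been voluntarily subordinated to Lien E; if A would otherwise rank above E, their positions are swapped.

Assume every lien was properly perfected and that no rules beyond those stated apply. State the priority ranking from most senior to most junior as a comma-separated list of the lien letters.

Effective dates: C is treated as recorded February 21, 2023, the work-commencement date; D is treated as recorded January 30, 2023, the work-commencement date.
E, as a real-property tax lien, has superpriority and ranks first.
Among the remaining liens, by effective date: A (February 11, 2022), B (November 6, 2022), D (January 30, 2023), C (February 21, 2023).
Since A is not senior to E, the subordination leaves the order unchanged.

E, A, B, D, C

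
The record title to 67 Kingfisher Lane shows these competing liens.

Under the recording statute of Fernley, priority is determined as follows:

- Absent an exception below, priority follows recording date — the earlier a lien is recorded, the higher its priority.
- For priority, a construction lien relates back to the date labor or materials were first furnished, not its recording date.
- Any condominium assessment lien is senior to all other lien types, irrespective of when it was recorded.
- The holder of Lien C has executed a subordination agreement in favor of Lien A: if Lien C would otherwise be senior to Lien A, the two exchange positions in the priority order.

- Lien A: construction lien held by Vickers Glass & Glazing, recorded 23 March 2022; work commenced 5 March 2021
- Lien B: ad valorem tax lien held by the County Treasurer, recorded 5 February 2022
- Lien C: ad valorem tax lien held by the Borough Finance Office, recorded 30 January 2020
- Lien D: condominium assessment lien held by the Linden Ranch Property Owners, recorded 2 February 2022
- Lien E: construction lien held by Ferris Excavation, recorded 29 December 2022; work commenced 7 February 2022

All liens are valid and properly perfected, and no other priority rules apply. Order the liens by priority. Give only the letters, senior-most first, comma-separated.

D, A, C, B, E

First, effective dates: A's effective date is 5 March 2021, when work began; E is treated as recorded 7 February 2022, the work-commencement date.
As a condominium assessment lien, D is senior to every other lien.
Among the remaining liens, by effective date: C (30 January 2020), A (5 March 2021), B (5 February 2022), E (7 February 2022).
C would otherwise be senior to A, so under the subordination agreement C and A exchange positions.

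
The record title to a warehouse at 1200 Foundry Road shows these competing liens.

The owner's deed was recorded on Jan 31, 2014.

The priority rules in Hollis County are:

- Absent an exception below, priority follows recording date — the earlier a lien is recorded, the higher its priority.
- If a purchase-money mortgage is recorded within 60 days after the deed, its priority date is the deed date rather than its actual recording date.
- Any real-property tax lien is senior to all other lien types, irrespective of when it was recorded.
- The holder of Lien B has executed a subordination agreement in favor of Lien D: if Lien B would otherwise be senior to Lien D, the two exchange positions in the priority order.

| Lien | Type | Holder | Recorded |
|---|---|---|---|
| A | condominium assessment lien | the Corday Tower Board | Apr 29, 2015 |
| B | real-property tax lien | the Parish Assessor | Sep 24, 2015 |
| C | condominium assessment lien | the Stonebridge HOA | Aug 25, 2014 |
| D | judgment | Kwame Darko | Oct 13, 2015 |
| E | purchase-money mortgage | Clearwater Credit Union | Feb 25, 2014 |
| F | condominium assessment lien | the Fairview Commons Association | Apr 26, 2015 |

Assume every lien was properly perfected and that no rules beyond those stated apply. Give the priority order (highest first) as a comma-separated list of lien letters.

D, E, C, F, A, B

Adjusting effective dates: E relates back to the deed date Jan 31, 2014.
As a real-property tax lien, B is senior to every other lien.
The other liens, earliest effective date first: E (Jan 31, 2014), C (Aug 25, 2014), F (Apr 26, 2015), A (Apr 29, 2015), D (Oct 13, 2015).
B would otherwise be senior to D, so under the subordination agreement B and D exchange positions.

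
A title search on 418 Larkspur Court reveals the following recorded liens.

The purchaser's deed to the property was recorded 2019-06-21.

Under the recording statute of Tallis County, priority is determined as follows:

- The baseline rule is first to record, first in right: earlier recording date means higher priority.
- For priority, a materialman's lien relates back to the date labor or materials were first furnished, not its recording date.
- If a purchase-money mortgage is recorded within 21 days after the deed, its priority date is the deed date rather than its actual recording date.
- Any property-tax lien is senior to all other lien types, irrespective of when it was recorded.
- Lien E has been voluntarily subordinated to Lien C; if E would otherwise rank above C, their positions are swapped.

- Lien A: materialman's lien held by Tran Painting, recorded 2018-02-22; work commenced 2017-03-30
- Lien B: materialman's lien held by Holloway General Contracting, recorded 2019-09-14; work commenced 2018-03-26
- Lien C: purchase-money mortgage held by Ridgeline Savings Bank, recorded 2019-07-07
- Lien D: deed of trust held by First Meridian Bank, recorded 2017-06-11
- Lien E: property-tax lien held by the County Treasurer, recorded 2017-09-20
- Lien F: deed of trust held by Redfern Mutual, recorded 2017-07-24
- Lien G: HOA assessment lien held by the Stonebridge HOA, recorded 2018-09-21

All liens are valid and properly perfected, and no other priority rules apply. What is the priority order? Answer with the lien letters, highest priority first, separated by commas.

C, A, D, F, B, G, E

Effective dates: A's effective date is 2017-03-30, when work began; B relates back to 2018-03-26 (work commenced); C relates back to the deed date 2019-06-21.
As a property-tax lien, E is senior to every other lien.
Ordering the rest by effective date: A (2017-03-30), D (2017-06-11), F (2017-07-24), B (2018-03-26), G (2018-09-21), C (2019-06-21).
E is senior to C before the subordination, so the two trade places.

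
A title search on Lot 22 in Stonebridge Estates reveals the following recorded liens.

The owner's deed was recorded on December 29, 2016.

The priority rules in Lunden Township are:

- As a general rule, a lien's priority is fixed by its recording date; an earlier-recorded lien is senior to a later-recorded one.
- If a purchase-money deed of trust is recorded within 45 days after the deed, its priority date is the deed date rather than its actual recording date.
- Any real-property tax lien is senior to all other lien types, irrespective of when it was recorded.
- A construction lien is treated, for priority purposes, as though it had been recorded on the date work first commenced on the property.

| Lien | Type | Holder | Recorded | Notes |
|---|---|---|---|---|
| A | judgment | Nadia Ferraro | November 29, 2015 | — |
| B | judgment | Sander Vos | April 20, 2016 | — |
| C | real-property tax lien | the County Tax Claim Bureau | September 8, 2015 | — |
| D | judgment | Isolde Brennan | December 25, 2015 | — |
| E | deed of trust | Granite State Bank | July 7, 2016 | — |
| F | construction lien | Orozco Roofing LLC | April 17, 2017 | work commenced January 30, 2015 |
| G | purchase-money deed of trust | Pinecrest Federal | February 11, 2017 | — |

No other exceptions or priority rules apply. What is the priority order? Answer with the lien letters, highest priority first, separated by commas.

C, F, A, D, B, E, G

Adjusting effective dates: F is treated as recorded January 30, 2015, the work-commencement date; G's effective date is the deed date, December 29, 2016.
As a real-property tax lien, C is senior to every other lien.
Remaining liens by effective date: F (January 30, 2015), A (November 29, 2015), D (December 25, 2015), B (April 20, 2016), E (July 7, 2016), G (December 29, 2016).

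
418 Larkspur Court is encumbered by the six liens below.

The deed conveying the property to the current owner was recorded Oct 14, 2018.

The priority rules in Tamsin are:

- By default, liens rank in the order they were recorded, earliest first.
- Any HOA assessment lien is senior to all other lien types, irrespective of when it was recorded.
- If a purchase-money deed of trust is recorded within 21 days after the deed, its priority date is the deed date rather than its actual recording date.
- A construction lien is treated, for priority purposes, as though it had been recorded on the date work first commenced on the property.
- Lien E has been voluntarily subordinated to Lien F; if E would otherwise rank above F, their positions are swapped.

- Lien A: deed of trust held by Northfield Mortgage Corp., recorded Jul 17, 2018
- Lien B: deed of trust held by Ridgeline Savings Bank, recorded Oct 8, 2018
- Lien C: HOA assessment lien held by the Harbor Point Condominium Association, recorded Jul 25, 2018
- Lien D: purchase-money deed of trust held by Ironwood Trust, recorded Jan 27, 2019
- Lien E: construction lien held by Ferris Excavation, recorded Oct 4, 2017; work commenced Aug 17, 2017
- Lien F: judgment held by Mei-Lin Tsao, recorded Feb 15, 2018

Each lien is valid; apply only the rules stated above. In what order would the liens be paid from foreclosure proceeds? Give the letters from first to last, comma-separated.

C, F, E, A, B, D

Effective dates after the stated exceptions: D missed the 21-day window (105 days after the deed), so its recording date stands; E is treated as recorded Aug 17, 2017, the work-commencement date.
C, as an HOA assessment lien, has superpriority and ranks first.
The other liens, earliest effective date first: E (Aug 17, 2017), F (Feb 15, 2018), A (Jul 17, 2018), B (Oct 8, 2018), D (Jan 27, 2019).
Because E would otherwise rank above F, the subordination swaps them.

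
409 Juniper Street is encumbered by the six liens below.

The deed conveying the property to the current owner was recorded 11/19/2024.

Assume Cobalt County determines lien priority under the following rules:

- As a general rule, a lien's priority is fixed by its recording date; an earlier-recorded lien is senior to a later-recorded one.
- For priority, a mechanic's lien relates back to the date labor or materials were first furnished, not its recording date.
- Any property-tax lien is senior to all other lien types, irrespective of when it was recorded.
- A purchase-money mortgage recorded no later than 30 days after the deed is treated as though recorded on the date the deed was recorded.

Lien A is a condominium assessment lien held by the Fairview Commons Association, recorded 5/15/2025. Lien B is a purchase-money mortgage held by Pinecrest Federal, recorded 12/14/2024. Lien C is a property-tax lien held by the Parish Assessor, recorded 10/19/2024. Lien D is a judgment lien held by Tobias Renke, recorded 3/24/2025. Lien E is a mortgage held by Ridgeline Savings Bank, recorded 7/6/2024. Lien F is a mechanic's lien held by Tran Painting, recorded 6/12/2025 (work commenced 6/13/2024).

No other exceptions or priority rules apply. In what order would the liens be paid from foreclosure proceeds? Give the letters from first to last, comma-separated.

First, effective dates: B relates back to the deed date 11/19/2024; F is treated as recorded 6/13/2024, the work-commencement date.
C, as a property-tax lien, has superpriority and ranks first.
The other liens, earliest effective date first: F (6/13/2024), E (7/6/2024), B (11/19/2024), D (3/24/2025), A (5/15/2025).

C, F, E, B, D, A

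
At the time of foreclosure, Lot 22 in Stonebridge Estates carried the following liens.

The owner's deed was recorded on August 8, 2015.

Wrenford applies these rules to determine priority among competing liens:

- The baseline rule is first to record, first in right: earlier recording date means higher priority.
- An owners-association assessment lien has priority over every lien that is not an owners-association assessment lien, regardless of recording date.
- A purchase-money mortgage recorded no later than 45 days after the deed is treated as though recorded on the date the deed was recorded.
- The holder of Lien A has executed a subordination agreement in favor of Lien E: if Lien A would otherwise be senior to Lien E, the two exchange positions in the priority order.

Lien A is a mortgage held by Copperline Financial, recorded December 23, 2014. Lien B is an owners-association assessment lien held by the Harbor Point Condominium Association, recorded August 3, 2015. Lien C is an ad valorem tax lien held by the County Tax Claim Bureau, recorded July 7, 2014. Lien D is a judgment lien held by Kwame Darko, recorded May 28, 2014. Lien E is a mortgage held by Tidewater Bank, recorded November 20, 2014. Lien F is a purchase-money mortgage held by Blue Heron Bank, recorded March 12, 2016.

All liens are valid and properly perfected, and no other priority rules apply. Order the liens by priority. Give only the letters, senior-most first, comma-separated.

Effective dates: F was recorded 217 days after the deed, outside the 45-day window, so it keeps its recording date.
B is an owners-association assessment lien, so it outranks all other liens regardless of date.
Ordering the rest by effective date: D (May 28, 2014), C (July 7, 2014), E (November 20, 2014), A (December 23, 2014), F (March 12, 2016).
A already ranks below E; the subordination has no effect.

B, D, C, E, A, F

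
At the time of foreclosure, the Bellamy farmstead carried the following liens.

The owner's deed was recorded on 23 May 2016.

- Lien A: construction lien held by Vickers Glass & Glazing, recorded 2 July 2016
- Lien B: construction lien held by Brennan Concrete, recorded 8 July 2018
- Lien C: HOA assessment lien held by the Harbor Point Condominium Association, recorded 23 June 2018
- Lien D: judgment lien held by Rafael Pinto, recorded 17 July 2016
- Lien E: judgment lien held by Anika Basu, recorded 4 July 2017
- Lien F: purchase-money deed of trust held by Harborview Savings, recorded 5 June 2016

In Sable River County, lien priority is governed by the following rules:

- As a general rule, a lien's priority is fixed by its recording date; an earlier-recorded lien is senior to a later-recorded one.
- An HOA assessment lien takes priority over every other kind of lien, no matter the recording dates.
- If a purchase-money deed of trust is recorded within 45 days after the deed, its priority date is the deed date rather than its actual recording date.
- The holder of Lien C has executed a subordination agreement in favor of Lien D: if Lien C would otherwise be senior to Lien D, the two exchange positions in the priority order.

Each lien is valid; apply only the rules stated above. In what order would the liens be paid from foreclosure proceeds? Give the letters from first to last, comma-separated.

D, F, A, C, E, B

Adjusting effective dates: F was recorded within the 45-day window, so its effective date is the deed date 23 May 2016.
C is an HOA assessment lien, so it outranks all other liens regardless of date.
Remaining liens by effective date: F (23 May 2016), A (2 July 2016), D (17 July 2016), E (4 July 2017), B (8 July 2018).
C would otherwise be senior to D, so under the subordination agreement C and D exchange positions.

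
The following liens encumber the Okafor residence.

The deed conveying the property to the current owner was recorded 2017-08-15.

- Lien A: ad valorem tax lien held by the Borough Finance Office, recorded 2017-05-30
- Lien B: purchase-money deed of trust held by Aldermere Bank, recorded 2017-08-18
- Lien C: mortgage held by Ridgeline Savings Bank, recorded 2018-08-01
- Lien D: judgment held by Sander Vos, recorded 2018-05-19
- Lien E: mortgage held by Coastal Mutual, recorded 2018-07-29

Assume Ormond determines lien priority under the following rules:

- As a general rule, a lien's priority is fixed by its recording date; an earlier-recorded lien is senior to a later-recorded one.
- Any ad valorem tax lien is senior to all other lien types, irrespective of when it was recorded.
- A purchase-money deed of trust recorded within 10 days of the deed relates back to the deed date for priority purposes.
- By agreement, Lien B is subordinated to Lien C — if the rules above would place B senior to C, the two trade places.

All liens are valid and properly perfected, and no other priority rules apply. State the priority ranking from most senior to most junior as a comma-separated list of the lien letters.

A, C, D, E, B

First, effective dates: B's effective date is the deed date, 2017-08-15.
As an ad valorem tax lien, A is senior to every other lien.
Remaining liens by effective date: B (2017-08-15), D (2018-05-19), E (2018-07-29), C (2018-08-01).
B would otherwise be senior to C, so under the subordination agreement B and C exchange positions.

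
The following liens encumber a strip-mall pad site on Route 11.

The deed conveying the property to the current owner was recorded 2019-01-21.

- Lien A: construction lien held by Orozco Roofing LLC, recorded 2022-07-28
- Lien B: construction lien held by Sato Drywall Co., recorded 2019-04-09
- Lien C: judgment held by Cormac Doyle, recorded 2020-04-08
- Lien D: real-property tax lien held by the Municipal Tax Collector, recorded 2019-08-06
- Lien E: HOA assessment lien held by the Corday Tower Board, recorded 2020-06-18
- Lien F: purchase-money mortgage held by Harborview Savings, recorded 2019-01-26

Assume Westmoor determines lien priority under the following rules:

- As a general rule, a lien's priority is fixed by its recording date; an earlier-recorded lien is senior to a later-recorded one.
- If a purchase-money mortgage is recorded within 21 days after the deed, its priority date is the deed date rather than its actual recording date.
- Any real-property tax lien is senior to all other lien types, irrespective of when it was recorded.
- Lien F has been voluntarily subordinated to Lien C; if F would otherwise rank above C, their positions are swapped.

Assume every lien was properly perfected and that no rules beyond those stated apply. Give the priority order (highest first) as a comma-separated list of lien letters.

D, C, B, F, E, A

Adjusting effective dates: F relates back to the deed date 2019-01-21.
D is a real-property tax lien, so it outranks all other liens regardless of date.
Remaining liens by effective date: F (2019-01-21), B (2019-04-09), C (2020-04-08), E (2020-06-18), A (2022-07-28).
F would otherwise be senior to C, so under the subordination agreement F and C exchange positions.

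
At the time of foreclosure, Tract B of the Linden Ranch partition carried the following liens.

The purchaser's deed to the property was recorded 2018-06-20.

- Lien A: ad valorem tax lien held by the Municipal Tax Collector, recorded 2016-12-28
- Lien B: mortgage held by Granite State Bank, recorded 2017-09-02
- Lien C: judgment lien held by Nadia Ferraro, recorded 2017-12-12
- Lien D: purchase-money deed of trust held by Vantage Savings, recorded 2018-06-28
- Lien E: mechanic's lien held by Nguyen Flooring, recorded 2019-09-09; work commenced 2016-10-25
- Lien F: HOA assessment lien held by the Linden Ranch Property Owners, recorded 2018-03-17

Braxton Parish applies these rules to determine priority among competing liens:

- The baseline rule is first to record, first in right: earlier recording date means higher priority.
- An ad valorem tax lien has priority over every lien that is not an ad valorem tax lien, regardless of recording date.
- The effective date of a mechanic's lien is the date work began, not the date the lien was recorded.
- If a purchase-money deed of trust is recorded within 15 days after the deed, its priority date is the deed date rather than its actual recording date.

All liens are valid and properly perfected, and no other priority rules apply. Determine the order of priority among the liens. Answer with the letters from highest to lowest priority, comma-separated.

A, E, B, C, F, D

Adjusting effective dates: D was recorded within the 15-day window, so its effective date is the deed date 2018-06-20; E is treated as recorded 2016-10-25, the work-commencement date.
A is an ad valorem tax lien, so it outranks all other liens regardless of date.
Among the remaining liens, by effective date: E (2016-10-25), B (2017-09-02), C (2017-12-12), F (2018-03-17), D (2018-06-20).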